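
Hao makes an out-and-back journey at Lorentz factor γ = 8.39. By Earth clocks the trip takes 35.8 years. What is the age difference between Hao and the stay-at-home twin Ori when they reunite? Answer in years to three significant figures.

γ = 8.39
Hao's elapsed proper time: τ = 35.8/8.390 = 4.267 years.
Age gap = Δt − τ = 35.8 − 4.267 years.

Δt − τ = 31.5 years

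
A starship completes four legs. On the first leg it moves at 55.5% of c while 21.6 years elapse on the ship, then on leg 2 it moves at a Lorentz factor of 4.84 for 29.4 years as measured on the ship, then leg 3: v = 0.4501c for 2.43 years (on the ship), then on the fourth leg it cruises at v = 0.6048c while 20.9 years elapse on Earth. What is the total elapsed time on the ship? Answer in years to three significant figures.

τ = 70.1 years

Leg 1: 21.6 years is already measured on the ship.
Leg 2: 29.4 years is already measured on the ship.
Leg 3: 2.43 years is already measured on the ship.
Leg 4: γ = 1/√(1 − 0.6048²) = 1/√0.6342 = 1.256; τ_4 = 20.9/1.256 = 16.64 years.
Total: 21.60 + 29.40 + 2.430 + 16.64 years.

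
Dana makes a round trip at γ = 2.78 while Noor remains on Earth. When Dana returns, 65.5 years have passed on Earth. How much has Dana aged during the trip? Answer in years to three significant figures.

γ = 2.78
Dana's clock measures proper time along the trip: τ = Δt/γ = 65.5/2.780 years.

τ = 23.6 years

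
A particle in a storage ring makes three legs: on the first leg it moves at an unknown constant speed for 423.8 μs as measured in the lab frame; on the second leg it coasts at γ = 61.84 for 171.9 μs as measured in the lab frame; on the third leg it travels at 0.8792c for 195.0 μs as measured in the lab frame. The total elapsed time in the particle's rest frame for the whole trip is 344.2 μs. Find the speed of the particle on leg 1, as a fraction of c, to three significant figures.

Leg 1: speed unknown; τ_1 = 423.8/γ_1.
Leg 2: γ = 61.84; τ_2 = 171.9/61.84 = 2.780 μs.
Leg 3: γ = 1/√(1 − 0.8792²) = 1/√0.2270 = 2.099; τ_3 = 195.0/2.099 = 92.91 μs.
Total proper time: τ_1 + 2.780 + 92.91 = 344.2, so τ_1 = 344.2 − 95.69 = 248.5 μs.
γ_1 = 423.8/248.5 = 1.705; β = √(1 − 1/γ²) = √0.6561.

β = 0.810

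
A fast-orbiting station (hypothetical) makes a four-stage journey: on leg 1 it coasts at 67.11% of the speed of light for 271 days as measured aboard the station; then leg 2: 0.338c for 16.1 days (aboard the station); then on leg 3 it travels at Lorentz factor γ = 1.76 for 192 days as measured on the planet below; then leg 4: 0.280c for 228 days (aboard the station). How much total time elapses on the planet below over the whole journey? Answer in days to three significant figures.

Leg 1: β = 0.6711; γ = 1/√(1 − 0.6711²) = 1/√0.5496 = 1.349; Δt_1 = 1.349 × 271 = 365.5 days.
Leg 2: γ = 1/√(1 − 0.338²) = 1/√0.8858 = 1.063; Δt_2 = 1.063 × 16.1 = 17.11 days.
Leg 3: 192 days is already measured on the planet below.
Leg 4: γ = 1/√(1 − 0.280²) = 25/24 ≈ 1.042; Δt_4 = 1.042 × 228 = 237.5 days.
Total: 365.5 + 17.11 + 192.0 + 237.5 days.

Δt = 812 days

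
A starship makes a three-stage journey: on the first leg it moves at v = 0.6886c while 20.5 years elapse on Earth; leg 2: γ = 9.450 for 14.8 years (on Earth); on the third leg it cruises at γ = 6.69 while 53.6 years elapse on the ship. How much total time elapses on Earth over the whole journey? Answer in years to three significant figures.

Leg 1: 20.5 years is already measured on Earth.
Leg 2: 14.8 years is already measured on Earth.
Leg 3: γ = 6.69; Δt_3 = 6.690 × 53.6 = 358.6 years.
Total: 20.50 + 14.80 + 358.6 years.

Δt = 394 years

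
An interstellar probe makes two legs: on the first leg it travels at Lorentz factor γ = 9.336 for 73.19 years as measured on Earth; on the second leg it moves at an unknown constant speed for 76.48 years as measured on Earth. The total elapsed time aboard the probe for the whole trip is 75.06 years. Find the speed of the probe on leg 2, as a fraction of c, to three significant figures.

β = 0.477

Leg 1: γ = 9.336; τ_1 = 73.19/9.336 = 7.840 years.
Leg 2: speed unknown; τ_2 = 76.48/γ_2.
Total proper time: 7.840 + τ_2 = 75.06, so τ_2 = 75.06 − 7.840 = 67.22 years.
γ_2 = 76.48/67.22 = 1.138; β = √(1 − 1/γ²) = √0.2275.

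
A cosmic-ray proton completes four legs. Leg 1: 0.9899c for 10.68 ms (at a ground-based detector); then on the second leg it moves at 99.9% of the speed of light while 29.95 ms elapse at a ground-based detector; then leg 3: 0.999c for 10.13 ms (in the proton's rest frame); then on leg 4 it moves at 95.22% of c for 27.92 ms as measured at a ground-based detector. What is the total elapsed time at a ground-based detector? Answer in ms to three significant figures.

Δt = 295 ms

Leg 1: 10.68 ms is already measured at a ground-based detector.
Leg 2: 29.95 ms is already measured at a ground-based detector.
Leg 3: γ = 1/√(1 − 0.999²) = 1/√0.001999 = 22.37; Δt_3 = 22.37 × 10.13 = 226.6 ms.
Leg 4: 27.92 ms is already measured at a ground-based detector.
Total: 10.68 + 29.95 + 226.6 + 27.92 ms.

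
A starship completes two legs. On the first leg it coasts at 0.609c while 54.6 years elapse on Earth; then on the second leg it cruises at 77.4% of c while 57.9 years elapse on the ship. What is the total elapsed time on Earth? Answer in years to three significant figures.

Δt = 146 years

Leg 1: 54.6 years is already measured on Earth.
Leg 2: β = 0.774; γ = 1/√(1 − 0.774²) = 1/√0.4009 = 1.579; Δt_2 = 1.579 × 57.9 = 91.44 years.
Total: 54.60 + 91.44 years.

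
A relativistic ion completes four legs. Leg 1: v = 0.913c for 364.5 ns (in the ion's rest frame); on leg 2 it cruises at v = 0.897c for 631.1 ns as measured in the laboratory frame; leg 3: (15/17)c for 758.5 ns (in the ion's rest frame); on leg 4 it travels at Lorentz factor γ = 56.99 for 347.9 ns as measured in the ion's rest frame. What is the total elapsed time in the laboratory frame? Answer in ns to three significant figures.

Leg 1: γ = 1/√(1 − 0.913²) = 1/√0.1664 = 2.451; Δt_1 = 2.451 × 364.5 = 893.5 ns.
Leg 2: 631.1 ns is already measured in the laboratory frame.
Leg 3: γ = 1/√(1 − (15/17)²) = 17/8 = 2.125; Δt_3 = 2.125 × 758.5 = 1612 ns.
Leg 4: γ = 56.99; Δt_4 = 56.99 × 347.9 = 1.983×10⁴ ns.
Total: 893.5 + 631.1 + 1612 + 1.983×10⁴ ns.

Δt = 2.30×10⁴ ns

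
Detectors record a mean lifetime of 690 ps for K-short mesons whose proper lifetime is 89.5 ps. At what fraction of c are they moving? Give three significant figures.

γ = Δt/τ₀ = 690/89.5 = 7.709
β = √(1 − 1/γ²) = √(1 − 0.01682) = √0.9832

v = 0.992c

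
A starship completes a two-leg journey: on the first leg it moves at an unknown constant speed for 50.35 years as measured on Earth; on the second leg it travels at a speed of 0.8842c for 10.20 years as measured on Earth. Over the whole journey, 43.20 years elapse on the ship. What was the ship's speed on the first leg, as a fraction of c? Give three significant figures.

β = 0.646

Leg 1: speed unknown; τ_1 = 50.35/γ_1.
Leg 2: γ = 1/√(1 − 0.8842²) = 1/√0.2182 = 2.141; τ_2 = 10.20/2.141 = 4.765 years.
Total proper time: τ_1 + 4.765 = 43.20, so τ_1 = 43.20 − 4.765 = 38.44 years.
γ_1 = 50.35/38.44 = 1.310; β = √(1 − 1/γ²) = √0.4173.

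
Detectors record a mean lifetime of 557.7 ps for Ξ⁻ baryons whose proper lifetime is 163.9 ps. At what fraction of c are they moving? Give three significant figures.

v = 0.956c

γ = Δt/τ₀ = 557.7/163.9 = 3.403
β = √(1 − 1/γ²) = √(1 − 0.08637) = √0.9136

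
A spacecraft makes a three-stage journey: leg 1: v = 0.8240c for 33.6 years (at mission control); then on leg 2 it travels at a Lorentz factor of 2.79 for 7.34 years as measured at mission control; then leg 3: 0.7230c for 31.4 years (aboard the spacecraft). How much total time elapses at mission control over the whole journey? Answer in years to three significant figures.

Δt = 86.4 years

Leg 1: 33.6 years is already measured at mission control.
Leg 2: 7.34 years is already measured at mission control.
Leg 3: γ = 1/√(1 − 0.7230²) = 1/√0.4773 = 1.447; Δt_3 = 1.447 × 31.4 = 45.45 years.
Total: 33.60 + 7.340 + 45.45 years.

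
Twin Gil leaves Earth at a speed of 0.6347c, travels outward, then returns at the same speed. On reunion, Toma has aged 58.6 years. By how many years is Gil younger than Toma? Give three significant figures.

Δt − τ = 13.3 years

γ = 1/√(1 − 0.6347²) = 1/√0.5972 = 1.294
Gil's elapsed proper time: τ = 58.6/1.294 = 45.28 years.
Age gap = Δt − τ = 58.6 − 45.28 years.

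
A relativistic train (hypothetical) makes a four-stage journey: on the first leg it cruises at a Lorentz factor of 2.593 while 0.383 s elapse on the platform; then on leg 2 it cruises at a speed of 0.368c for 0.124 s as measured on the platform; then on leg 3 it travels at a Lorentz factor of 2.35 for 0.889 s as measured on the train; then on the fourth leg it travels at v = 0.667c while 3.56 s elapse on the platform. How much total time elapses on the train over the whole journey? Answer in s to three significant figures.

τ = 3.80 s

Leg 1: γ = 2.593; τ_1 = 0.383/2.593 = 0.1477 s.
Leg 2: γ = 1/√(1 − 0.368²) = 1/√0.8646 = 1.075; τ_2 = 0.124/1.075 = 0.1153 s.
Leg 3: 0.889 s is already measured on the train.
Leg 4: γ = 1/√(1 − 0.667²) = 1/√0.5551 = 1.342; τ_4 = 3.56/1.342 = 2.652 s.
Total: 0.1477 + 0.1153 + 0.8890 + 2.652 s.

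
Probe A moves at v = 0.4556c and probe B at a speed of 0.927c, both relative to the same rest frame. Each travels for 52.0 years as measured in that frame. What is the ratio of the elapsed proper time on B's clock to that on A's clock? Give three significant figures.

τ_B/τ_A = 0.421

A: γ = 1/√(1 − 0.4556²) = 1/√0.7924 = 1.123. B: γ = 1/√(1 − 0.927²) = 1/√0.1407 = 2.666.
τ_A/τ_B = γ_B/γ_A = 2.666/1.123 = 2.373, so τ_B/τ_A = 0.4213.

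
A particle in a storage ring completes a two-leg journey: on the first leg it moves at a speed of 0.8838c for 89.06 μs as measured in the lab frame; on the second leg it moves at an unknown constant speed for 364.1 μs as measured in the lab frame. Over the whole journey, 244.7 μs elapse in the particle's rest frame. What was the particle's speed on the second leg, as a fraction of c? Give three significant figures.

β = 0.830

Leg 1: γ = 1/√(1 − 0.8838²) = 1/√0.2189 = 2.137; τ_1 = 89.06/2.137 = 41.67 μs.
Leg 2: speed unknown; τ_2 = 364.1/γ_2.
Total proper time: 41.67 + τ_2 = 244.7, so τ_2 = 244.7 − 41.67 = 203.0 μs.
γ_2 = 364.1/203.0 = 1.793; β = √(1 − 1/γ²) = √0.6891.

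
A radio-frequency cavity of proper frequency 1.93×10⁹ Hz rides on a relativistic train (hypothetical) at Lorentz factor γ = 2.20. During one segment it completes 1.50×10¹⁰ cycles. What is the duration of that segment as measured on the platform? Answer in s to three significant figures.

Δt = 17.1 s

γ = 2.20
Proper time for N cycles: τ = N/f = 1.50×10¹⁰/(1.93×10⁹) = 7.772×10⁰ s = 7.772 s.
Lab-frame duration Δt = γτ = 2.200 × 7.772 = 17.10 s.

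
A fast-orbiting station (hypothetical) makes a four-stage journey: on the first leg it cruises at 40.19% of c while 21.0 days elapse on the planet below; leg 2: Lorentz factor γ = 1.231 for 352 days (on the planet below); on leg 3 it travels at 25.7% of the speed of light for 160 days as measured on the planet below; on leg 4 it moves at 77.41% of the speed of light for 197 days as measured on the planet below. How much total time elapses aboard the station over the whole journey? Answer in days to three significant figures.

Leg 1: β = 0.4019; γ = 1/√(1 − 0.4019²) = 1/√0.8385 = 1.092; τ_1 = 21.0/1.092 = 19.23 days.
Leg 2: γ = 1.231; τ_2 = 352/1.231 = 285.9 days.
Leg 3: β = 0.257; γ = 1/√(1 − 0.257²) = 1/√0.9340 = 1.035; τ_3 = 160/1.035 = 154.6 days.
Leg 4: β = 0.7741; γ = 1/√(1 − 0.7741²) = 1/√0.4008 = 1.580; τ_4 = 197/1.580 = 124.7 days.
Total: 19.23 + 285.9 + 154.6 + 124.7 days.

τ = 585 days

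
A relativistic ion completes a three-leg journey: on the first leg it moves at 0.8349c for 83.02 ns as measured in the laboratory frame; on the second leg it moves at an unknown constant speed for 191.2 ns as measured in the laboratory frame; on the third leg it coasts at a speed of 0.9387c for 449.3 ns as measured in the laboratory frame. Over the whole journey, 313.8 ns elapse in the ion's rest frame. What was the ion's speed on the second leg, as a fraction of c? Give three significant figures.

Leg 1: γ = 1/√(1 − 0.8349²) = 1/√0.3029 = 1.817; τ_1 = 83.02/1.817 = 45.69 ns.
Leg 2: speed unknown; τ_2 = 191.2/γ_2.
Leg 3: γ = 1/√(1 − 0.9387²) = 1/√0.1188 = 2.901; τ_3 = 449.3/2.901 = 154.9 ns.
Total proper time: 45.69 + τ_2 + 154.9 = 313.8, so τ_2 = 313.8 − 200.6 = 113.2 ns.
γ_2 = 191.2/113.2 = 1.689; β = √(1 − 1/γ²) = √0.6494.

β = 0.806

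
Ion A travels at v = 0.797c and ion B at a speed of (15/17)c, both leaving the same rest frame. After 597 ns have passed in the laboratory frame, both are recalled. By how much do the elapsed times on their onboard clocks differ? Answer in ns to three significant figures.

|τ_A − τ_B| = 79.6 ns

A: γ = 1/√(1 − 0.797²) = 1/√0.3648 = 1.656; τ_A = 597/1.656 = 360.6 ns.
B: γ = 1/√(1 − (15/17)²) = 17/8 = 2.125; τ_B = 597/2.125 = 280.9 ns.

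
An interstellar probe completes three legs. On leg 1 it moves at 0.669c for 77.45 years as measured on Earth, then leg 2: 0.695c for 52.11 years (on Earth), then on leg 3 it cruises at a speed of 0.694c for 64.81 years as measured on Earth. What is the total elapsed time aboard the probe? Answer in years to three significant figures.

τ = 142 years

Leg 1: γ = 1/√(1 − 0.669²) = 1/√0.5524 = 1.345; τ_1 = 77.45/1.345 = 57.57 years.
Leg 2: γ = 1/√(1 − 0.695²) = 1/√0.5170 = 1.391; τ_2 = 52.11/1.391 = 37.47 years.
Leg 3: γ = 1/√(1 − 0.694²) = 1/√0.5184 = 1.389; τ_3 = 64.81/1.389 = 46.66 years.
Total: 57.57 + 37.47 + 46.66 years.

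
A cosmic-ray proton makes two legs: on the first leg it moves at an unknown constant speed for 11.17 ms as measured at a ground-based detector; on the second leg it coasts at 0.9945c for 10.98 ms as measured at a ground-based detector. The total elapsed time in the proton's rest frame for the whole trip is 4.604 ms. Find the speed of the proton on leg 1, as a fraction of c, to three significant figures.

β = 0.951

Leg 1: speed unknown; τ_1 = 11.17/γ_1.
Leg 2: γ = 1/√(1 − 0.9945²) = 1/√0.01097 = 9.548; τ_2 = 10.98/9.548 = 1.150 ms.
Total proper time: τ_1 + 1.150 = 4.604, so τ_1 = 4.604 − 1.150 = 3.454 ms.
γ_1 = 11.17/3.454 = 3.234; β = √(1 − 1/γ²) = √0.9044.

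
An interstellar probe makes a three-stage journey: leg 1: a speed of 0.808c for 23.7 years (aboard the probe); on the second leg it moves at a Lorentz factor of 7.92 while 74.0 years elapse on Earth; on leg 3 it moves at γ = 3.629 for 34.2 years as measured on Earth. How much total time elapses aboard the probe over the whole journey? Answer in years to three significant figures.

Leg 1: 23.7 years is already measured aboard the probe.
Leg 2: γ = 7.92; τ_2 = 74.0/7.920 = 9.343 years.
Leg 3: γ = 3.629; τ_3 = 34.2/3.629 = 9.424 years.
Total: 23.70 + 9.343 + 9.424 years.

τ = 42.5 years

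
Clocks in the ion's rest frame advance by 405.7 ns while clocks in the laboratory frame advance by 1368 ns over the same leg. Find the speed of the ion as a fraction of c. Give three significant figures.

β = 0.955

The proper time is measured in the ion's rest frame (both events occur at the ion's location); Δt is measured in the laboratory frame. γ = Δt/τ = 1368/405.7 = 3.372.
β = √(1 − 1/γ²) = √(1 − 0.08795) = √0.9120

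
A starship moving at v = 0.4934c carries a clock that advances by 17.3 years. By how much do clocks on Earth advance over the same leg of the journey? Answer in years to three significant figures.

Δt = 19.9 years

γ = 1/√(1 − 0.4934²) = 1/√0.7566 = 1.150
The interval measured on the ship is the proper time (both events occur at the same place in that frame); the lab-frame interval is Δt = γτ = 1.150 × 17.3 years.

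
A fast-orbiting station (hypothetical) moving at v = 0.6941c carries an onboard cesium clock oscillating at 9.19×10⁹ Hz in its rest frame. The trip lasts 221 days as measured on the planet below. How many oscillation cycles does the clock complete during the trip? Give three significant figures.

γ = 1/√(1 − 0.6941²) = 1/√0.5182 = 1.389
The oscillator's own cycle count is N = f × τ where τ is the proper time aboard the station. τ = Δt/γ = 221/1.389 = 159.1 days = 1.375×10⁷ s.
N = 9.19×10⁹ × 1.375×10⁷ = 1.263×10¹⁷.

N = 1.26×10¹⁷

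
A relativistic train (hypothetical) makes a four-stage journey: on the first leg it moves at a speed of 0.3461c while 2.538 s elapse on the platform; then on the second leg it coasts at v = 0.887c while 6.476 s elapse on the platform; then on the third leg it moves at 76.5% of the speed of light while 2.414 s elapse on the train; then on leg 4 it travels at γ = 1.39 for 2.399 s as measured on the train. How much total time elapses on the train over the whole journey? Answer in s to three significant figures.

Leg 1: γ = 1/√(1 − 0.3461²) = 1/√0.8802 = 1.066; τ_1 = 2.538/1.066 = 2.381 s.
Leg 2: γ = 1/√(1 − 0.887²) = 1/√0.2132 = 2.166; τ_2 = 6.476/2.166 = 2.990 s.
Leg 3: 2.414 s is already measured on the train.
Leg 4: 2.399 s is already measured on the train.
Total: 2.381 + 2.990 + 2.414 + 2.399 s.

τ = 10.2 s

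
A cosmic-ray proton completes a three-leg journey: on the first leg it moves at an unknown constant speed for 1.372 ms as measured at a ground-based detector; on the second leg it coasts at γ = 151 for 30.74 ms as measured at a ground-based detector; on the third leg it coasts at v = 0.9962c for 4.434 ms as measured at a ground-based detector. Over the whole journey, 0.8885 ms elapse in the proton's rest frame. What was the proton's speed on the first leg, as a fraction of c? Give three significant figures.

β = 0.976

Leg 1: speed unknown; τ_1 = 1.372/γ_1.
Leg 2: γ = 151; τ_2 = 30.74/151.0 = 0.2036 ms.
Leg 3: γ = 1/√(1 − 0.9962²) = 1/√0.007586 = 11.48; τ_3 = 4.434/11.48 = 0.3862 ms.
Total proper time: τ_1 + 0.2036 + 0.3862 = 0.8885, so τ_1 = 0.8885 − 0.5898 = 0.2987 ms.
γ_1 = 1.372/0.2987 = 4.593; β = √(1 − 1/γ²) = √0.9526.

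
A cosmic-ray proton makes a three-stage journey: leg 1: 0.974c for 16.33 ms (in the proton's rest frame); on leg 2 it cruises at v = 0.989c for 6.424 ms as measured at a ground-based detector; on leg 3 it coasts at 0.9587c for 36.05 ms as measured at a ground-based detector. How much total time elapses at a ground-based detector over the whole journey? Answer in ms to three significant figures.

Δt = 115 ms

Leg 1: γ = 1/√(1 − 0.974²) = 1/√0.05132 = 4.414; Δt_1 = 4.414 × 16.33 = 72.08 ms.
Leg 2: 6.424 ms is already measured at a ground-based detector.
Leg 3: 36.05 ms is already measured at a ground-based detector.
Total: 72.08 + 6.424 + 36.05 ms.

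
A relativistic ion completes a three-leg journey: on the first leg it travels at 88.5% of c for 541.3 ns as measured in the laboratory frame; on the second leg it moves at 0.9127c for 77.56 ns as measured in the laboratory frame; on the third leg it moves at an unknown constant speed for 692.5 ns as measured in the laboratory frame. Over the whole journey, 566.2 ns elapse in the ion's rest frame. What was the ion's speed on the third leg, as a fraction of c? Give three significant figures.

β = 0.913

Leg 1: β = 0.885; γ = 1/√(1 − 0.885²) = 1/√0.2168 = 2.148; τ_1 = 541.3/2.148 = 252.0 ns.
Leg 2: γ = 1/√(1 − 0.9127²) = 1/√0.1670 = 2.447; τ_2 = 77.56/2.447 = 31.69 ns.
Leg 3: speed unknown; τ_3 = 692.5/γ_3.
Total proper time: 252.0 + 31.69 + τ_3 = 566.2, so τ_3 = 566.2 − 283.7 = 282.5 ns.
γ_3 = 692.5/282.5 = 2.451; β = √(1 − 1/γ²) = √0.8336.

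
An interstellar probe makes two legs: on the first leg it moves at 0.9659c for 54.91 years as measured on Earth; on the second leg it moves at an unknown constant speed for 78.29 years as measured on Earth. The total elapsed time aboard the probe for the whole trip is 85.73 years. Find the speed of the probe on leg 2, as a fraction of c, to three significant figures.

β = 0.407

Leg 1: γ = 1/√(1 − 0.9659²) = 1/√0.06704 = 3.862; τ_1 = 54.91/3.862 = 14.22 years.
Leg 2: speed unknown; τ_2 = 78.29/γ_2.
Total proper time: 14.22 + τ_2 = 85.73, so τ_2 = 85.73 − 14.22 = 71.51 years.
γ_2 = 78.29/71.51 = 1.095; β = √(1 − 1/γ²) = √0.1656.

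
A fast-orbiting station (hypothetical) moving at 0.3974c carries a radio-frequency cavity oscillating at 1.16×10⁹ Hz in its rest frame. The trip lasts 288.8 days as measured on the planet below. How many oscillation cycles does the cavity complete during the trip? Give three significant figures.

γ = 1/√(1 − 0.3974²) = 1/√0.8421 = 1.090
The oscillator's own cycle count is N = f × τ where τ is the proper time aboard the station. τ = Δt/γ = 288.8/1.090 = 265.0 days = 2.290×10⁷ s.
N = 1.16×10⁹ × 2.290×10⁷ = 2.656×10¹⁶.

N = 2.66×10¹⁶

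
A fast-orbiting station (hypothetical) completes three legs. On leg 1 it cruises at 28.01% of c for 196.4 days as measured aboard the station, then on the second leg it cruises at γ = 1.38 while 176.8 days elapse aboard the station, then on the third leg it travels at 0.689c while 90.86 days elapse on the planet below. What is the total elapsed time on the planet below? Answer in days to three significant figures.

Δt = 539 days

Leg 1: β = 0.2801; γ = 1/√(1 − 0.2801²) = 1/√0.9215 = 1.042; Δt_1 = 1.042 × 196.4 = 204.6 days.
Leg 2: γ = 1.38; Δt_2 = 1.380 × 176.8 = 244.0 days.
Leg 3: 90.86 days is already measured on the planet below.
Total: 204.6 + 244.0 + 90.86 days.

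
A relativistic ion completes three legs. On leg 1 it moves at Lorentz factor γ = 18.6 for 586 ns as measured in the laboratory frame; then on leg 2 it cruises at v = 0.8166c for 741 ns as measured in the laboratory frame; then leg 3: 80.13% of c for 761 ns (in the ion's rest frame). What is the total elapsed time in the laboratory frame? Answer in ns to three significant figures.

Δt = 2600 ns

Leg 1: 586 ns is already measured in the laboratory frame.
Leg 2: 741 ns is already measured in the laboratory frame.
Leg 3: β = 0.8013; γ = 1/√(1 − 0.8013²) = 1/√0.3579 = 1.672; Δt_3 = 1.672 × 761 = 1272 ns.
Total: 586.0 + 741.0 + 1272 ns.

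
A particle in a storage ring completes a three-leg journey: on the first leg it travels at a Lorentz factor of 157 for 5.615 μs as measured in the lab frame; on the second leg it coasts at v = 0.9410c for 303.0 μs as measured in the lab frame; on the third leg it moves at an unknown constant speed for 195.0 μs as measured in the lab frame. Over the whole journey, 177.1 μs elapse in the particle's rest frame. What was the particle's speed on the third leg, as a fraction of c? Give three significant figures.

β = 0.924

Leg 1: γ = 157; τ_1 = 5.615/157.0 = 0.03576 μs.
Leg 2: γ = 1/√(1 − 0.9410²) = 1/√0.1145 = 2.955; τ_2 = 303.0/2.955 = 102.5 μs.
Leg 3: speed unknown; τ_3 = 195.0/γ_3.
Total proper time: 0.03576 + 102.5 + τ_3 = 177.1, so τ_3 = 177.1 − 102.6 = 74.53 μs.
γ_3 = 195.0/74.53 = 2.616; β = √(1 − 1/γ²) = √0.8539.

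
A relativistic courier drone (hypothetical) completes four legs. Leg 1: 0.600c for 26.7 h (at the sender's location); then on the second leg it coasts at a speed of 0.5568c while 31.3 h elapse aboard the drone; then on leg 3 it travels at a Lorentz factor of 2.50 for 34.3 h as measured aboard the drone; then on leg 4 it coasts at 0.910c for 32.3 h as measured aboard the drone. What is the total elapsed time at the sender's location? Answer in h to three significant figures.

Δt = 228 h

Leg 1: 26.7 h is already measured at the sender's location.
Leg 2: γ = 1/√(1 − 0.5568²) = 1/√0.6900 = 1.204; Δt_2 = 1.204 × 31.3 = 37.68 h.
Leg 3: γ = 2.50; Δt_3 = 2.500 × 34.3 = 85.75 h.
Leg 4: γ = 1/√(1 − 0.910²) = 1/√0.1719 = 2.412; Δt_4 = 2.412 × 32.3 = 77.90 h.
Total: 26.70 + 37.68 + 85.75 + 77.90 h.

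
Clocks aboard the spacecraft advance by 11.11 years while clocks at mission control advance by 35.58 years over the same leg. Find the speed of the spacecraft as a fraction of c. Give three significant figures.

The proper time is measured aboard the spacecraft (both events occur at the spacecraft's location); Δt is measured at mission control. γ = Δt/τ = 35.58/11.11 = 3.203.
β = √(1 − 1/γ²) = √(1 − 0.09750) = √0.9025

β = 0.950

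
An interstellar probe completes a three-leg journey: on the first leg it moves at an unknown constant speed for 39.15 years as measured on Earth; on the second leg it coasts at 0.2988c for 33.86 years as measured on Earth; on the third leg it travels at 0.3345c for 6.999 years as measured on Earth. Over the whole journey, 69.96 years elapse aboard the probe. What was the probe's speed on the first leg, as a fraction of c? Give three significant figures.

β = 0.609

Leg 1: speed unknown; τ_1 = 39.15/γ_1.
Leg 2: γ = 1/√(1 − 0.2988²) = 1/√0.9107 = 1.048; τ_2 = 33.86/1.048 = 32.31 years.
Leg 3: γ = 1/√(1 − 0.3345²) = 1/√0.8881 = 1.061; τ_3 = 6.999/1.061 = 6.596 years.
Total proper time: τ_1 + 32.31 + 6.596 = 69.96, so τ_1 = 69.96 − 38.91 = 31.05 years.
γ_1 = 39.15/31.05 = 1.261; β = √(1 − 1/γ²) = √0.3709.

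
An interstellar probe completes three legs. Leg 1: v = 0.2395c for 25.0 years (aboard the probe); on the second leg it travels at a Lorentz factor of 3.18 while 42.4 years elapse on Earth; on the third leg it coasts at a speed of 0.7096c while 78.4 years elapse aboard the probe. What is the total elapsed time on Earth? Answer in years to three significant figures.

Leg 1: γ = 1/√(1 − 0.2395²) = 1/√0.9426 = 1.030; Δt_1 = 1.030 × 25.0 = 25.75 years.
Leg 2: 42.4 years is already measured on Earth.
Leg 3: γ = 1/√(1 − 0.7096²) = 1/√0.4965 = 1.419; Δt_3 = 1.419 × 78.4 = 111.3 years.
Total: 25.75 + 42.40 + 111.3 years.

Δt = 179 years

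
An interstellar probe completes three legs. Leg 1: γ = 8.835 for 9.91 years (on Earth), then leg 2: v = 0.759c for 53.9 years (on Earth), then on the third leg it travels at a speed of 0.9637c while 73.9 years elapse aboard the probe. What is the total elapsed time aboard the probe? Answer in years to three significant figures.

Leg 1: γ = 8.835; τ_1 = 9.91/8.835 = 1.122 years.
Leg 2: γ = 1/√(1 − 0.759²) = 1/√0.4239 = 1.536; τ_2 = 53.9/1.536 = 35.09 years.
Leg 3: 73.9 years is already measured aboard the probe.
Total: 1.122 + 35.09 + 73.90 years.

τ = 110 years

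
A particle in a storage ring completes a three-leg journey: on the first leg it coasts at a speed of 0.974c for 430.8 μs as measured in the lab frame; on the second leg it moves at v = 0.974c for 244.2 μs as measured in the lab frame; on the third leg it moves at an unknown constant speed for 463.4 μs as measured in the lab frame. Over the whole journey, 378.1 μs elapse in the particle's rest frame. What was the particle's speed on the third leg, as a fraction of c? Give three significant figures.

Leg 1: γ = 1/√(1 − 0.974²) = 1/√0.05132 = 4.414; τ_1 = 430.8/4.414 = 97.60 μs.
Leg 2: γ = 1/√(1 − 0.974²) = 1/√0.05132 = 4.414; τ_2 = 244.2/4.414 = 55.32 μs.
Leg 3: speed unknown; τ_3 = 463.4/γ_3.
Total proper time: 97.60 + 55.32 + τ_3 = 378.1, so τ_3 = 378.1 − 152.9 = 225.2 μs.
γ_3 = 463.4/225.2 = 2.058; β = √(1 − 1/γ²) = √0.7639.

β = 0.874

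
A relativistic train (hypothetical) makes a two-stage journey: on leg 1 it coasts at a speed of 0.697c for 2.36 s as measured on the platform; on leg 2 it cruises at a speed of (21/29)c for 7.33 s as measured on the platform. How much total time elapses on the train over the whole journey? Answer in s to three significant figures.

Leg 1: γ = 1/√(1 − 0.697²) = 1/√0.5142 = 1.395; τ_1 = 2.36/1.395 = 1.692 s.
Leg 2: γ = 1/√(1 − (21/29)²) = 29/20 = 1.450; τ_2 = 7.33/1.450 = 5.055 s.
Total: 1.692 + 5.055 s.

τ = 6.75 s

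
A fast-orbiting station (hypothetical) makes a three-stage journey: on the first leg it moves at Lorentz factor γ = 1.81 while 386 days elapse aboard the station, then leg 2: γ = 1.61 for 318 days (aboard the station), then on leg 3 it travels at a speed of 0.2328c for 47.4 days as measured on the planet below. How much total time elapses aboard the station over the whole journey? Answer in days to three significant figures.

Leg 1: 386 days is already measured aboard the station.
Leg 2: 318 days is already measured aboard the station.
Leg 3: γ = 1/√(1 − 0.2328²) = 1/√0.9458 = 1.028; τ_3 = 47.4/1.028 = 46.10 days.
Total: 386.0 + 318.0 + 46.10 days.

τ = 750 days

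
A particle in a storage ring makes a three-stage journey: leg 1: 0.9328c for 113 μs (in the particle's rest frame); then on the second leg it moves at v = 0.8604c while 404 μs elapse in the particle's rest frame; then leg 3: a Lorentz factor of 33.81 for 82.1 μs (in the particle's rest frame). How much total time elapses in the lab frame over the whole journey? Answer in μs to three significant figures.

Δt = 3880 μs

Leg 1: γ = 1/√(1 − 0.9328²) = 1/√0.1299 = 2.775; Δt_1 = 2.775 × 113 = 313.5 μs.
Leg 2: γ = 1/√(1 − 0.8604²) = 1/√0.2597 = 1.962; Δt_2 = 1.962 × 404 = 792.7 μs.
Leg 3: γ = 33.81; Δt_3 = 33.81 × 82.1 = 2776 μs.
Total: 313.5 + 792.7 + 2776 μs.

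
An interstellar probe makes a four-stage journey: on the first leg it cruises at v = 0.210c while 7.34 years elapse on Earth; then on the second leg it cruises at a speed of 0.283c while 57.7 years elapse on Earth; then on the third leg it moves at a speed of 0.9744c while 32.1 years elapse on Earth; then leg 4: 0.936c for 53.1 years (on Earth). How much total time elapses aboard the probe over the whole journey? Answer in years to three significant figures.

Leg 1: γ = 1/√(1 − 0.210²) = 1/√0.9559 = 1.023; τ_1 = 7.34/1.023 = 7.176 years.
Leg 2: γ = 1/√(1 − 0.283²) = 1/√0.9199 = 1.043; τ_2 = 57.7/1.043 = 55.34 years.
Leg 3: γ = 1/√(1 − 0.9744²) = 1/√0.05054 = 4.448; τ_3 = 32.1/4.448 = 7.217 years.
Leg 4: γ = 1/√(1 − 0.936²) = 1/√0.1239 = 2.841; τ_4 = 53.1/2.841 = 18.69 years.
Total: 7.176 + 55.34 + 7.217 + 18.69 years.

τ = 88.4 years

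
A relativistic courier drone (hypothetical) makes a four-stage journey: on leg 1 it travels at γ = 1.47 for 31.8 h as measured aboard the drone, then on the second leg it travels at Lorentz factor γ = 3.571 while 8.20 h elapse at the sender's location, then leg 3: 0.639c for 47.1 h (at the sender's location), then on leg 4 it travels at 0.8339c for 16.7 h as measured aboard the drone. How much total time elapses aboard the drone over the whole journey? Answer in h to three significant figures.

Leg 1: 31.8 h is already measured aboard the drone.
Leg 2: γ = 3.571; τ_2 = 8.20/3.571 = 2.296 h.
Leg 3: γ = 1/√(1 − 0.639²) = 1/√0.5917 = 1.300; τ_3 = 47.1/1.300 = 36.23 h.
Leg 4: 16.7 h is already measured aboard the drone.
Total: 31.80 + 2.296 + 36.23 + 16.70 h.

τ = 87.0 h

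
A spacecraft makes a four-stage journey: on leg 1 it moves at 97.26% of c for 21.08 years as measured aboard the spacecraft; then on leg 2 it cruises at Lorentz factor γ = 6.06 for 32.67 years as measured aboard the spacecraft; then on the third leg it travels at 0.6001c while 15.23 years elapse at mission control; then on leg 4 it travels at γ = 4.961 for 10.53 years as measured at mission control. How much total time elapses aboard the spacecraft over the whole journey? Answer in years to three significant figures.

Leg 1: 21.08 years is already measured aboard the spacecraft.
Leg 2: 32.67 years is already measured aboard the spacecraft.
Leg 3: γ = 1/√(1 − 0.6001²) = 1/√0.6399 = 1.250; τ_3 = 15.23/1.250 = 12.18 years.
Leg 4: γ = 4.961; τ_4 = 10.53/4.961 = 2.123 years.
Total: 21.08 + 32.67 + 12.18 + 2.123 years.

τ = 68.1 years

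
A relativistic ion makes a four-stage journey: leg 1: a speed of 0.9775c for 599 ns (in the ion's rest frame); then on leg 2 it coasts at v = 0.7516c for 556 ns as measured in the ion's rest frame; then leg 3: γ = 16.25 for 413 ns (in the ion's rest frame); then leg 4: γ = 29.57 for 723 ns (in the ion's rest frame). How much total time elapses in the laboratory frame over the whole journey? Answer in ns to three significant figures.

Δt = 3.18×10⁴ ns

Leg 1: γ = 1/√(1 − 0.9775²) = 1/√0.04449 = 4.741; Δt_1 = 4.741 × 599 = 2840 ns.
Leg 2: γ = 1/√(1 − 0.7516²) = 1/√0.4351 = 1.516; Δt_2 = 1.516 × 556 = 842.9 ns.
Leg 3: γ = 16.25; Δt_3 = 16.25 × 413 = 6711 ns.
Leg 4: γ = 29.57; Δt_4 = 29.57 × 723 = 2.138×10⁴ ns.
Total: 2840 + 842.9 + 6711 + 2.138×10⁴ ns.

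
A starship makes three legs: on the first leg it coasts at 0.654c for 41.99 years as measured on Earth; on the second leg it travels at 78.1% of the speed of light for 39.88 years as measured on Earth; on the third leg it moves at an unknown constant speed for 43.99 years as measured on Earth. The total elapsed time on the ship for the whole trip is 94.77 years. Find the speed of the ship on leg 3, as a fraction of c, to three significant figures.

β = 0.500

Leg 1: γ = 1/√(1 − 0.654²) = 1/√0.5723 = 1.322; τ_1 = 41.99/1.322 = 31.77 years.
Leg 2: β = 0.781; γ = 1/√(1 − 0.781²) = 1/√0.3900 = 1.601; τ_2 = 39.88/1.601 = 24.91 years.
Leg 3: speed unknown; τ_3 = 43.99/γ_3.
Total proper time: 31.77 + 24.91 + τ_3 = 94.77, so τ_3 = 94.77 − 56.67 = 38.10 years.
γ_3 = 43.99/38.10 = 1.155; β = √(1 − 1/γ²) = √0.2499.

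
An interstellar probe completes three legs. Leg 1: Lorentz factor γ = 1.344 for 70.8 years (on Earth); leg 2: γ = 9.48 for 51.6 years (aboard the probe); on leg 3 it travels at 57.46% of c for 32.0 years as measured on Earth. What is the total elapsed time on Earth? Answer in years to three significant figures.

Δt = 592 years

Leg 1: 70.8 years is already measured on Earth.
Leg 2: γ = 9.48; Δt_2 = 9.480 × 51.6 = 489.2 years.
Leg 3: 32.0 years is already measured on Earth.
Total: 70.80 + 489.2 + 32.00 years.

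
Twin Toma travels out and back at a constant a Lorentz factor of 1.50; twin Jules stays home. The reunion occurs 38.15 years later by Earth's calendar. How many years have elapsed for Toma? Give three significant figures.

τ = 25.4 years

γ = 1.50
Toma's clock measures proper time along the trip: τ = Δt/γ = 38.15/1.500 years.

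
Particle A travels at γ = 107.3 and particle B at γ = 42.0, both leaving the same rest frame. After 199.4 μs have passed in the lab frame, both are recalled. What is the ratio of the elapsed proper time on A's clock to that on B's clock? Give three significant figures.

τ_A/τ_B = 0.391

A: γ = 107.3. B: γ = 42.0.
τ_A/τ_B = γ_B/γ_A = 42.00/107.3 = 0.3914, so τ_A/τ_B = 0.3914.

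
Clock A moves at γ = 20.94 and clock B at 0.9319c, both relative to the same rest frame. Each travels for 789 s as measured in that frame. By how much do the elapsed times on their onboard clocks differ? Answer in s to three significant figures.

|τ_A − τ_B| = 249 s

A: γ = 20.94; τ_A = 789/20.94 = 37.68 s.
B: γ = 1/√(1 − 0.9319²) = 1/√0.1316 = 2.757; τ_B = 789/2.757 = 286.2 s.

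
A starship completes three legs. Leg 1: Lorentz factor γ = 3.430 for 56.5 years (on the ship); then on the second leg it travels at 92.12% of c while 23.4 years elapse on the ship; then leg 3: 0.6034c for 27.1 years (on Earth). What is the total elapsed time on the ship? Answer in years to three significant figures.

Leg 1: 56.5 years is already measured on the ship.
Leg 2: 23.4 years is already measured on the ship.
Leg 3: γ = 1/√(1 − 0.6034²) = 1/√0.6359 = 1.254; τ_3 = 27.1/1.254 = 21.61 years.
Total: 56.50 + 23.40 + 21.61 years.

τ = 102 years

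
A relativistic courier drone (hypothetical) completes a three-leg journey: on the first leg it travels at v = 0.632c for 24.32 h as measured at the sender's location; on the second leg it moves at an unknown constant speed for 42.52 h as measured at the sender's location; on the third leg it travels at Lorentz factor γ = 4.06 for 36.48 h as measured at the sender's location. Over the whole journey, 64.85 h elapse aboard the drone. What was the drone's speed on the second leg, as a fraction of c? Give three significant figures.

β = 0.492

Leg 1: γ = 1/√(1 − 0.632²) = 1/√0.6006 = 1.290; τ_1 = 24.32/1.290 = 18.85 h.
Leg 2: speed unknown; τ_2 = 42.52/γ_2.
Leg 3: γ = 4.06; τ_3 = 36.48/4.060 = 8.985 h.
Total proper time: 18.85 + τ_2 + 8.985 = 64.85, so τ_2 = 64.85 − 27.83 = 37.02 h.
γ_2 = 42.52/37.02 = 1.149; β = √(1 − 1/γ²) = √0.2421.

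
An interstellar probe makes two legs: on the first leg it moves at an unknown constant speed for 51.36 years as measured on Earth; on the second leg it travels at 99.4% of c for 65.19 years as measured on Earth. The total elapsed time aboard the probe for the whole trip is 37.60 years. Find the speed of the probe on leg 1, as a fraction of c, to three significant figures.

β = 0.805

Leg 1: speed unknown; τ_1 = 51.36/γ_1.
Leg 2: β = 0.994; γ = 1/√(1 − 0.994²) = 1/√0.01196 = 9.142; τ_2 = 65.19/9.142 = 7.130 years.
Total proper time: τ_1 + 7.130 = 37.60, so τ_1 = 37.60 − 7.130 = 30.47 years.
γ_1 = 51.36/30.47 = 1.686; β = √(1 − 1/γ²) = √0.6480.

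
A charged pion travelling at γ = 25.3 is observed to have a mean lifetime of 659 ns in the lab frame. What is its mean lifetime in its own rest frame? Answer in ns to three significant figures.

τ₀ = 26.0 ns

γ = 25.3
The lab-frame lifetime is the dilated interval; the proper lifetime is τ₀ = Δt/γ = 659/25.30 ns.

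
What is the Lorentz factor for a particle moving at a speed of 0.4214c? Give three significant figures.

γ = 1.10

γ = 1/√(1 − 0.4214²) = 1/√0.8224 = 1.103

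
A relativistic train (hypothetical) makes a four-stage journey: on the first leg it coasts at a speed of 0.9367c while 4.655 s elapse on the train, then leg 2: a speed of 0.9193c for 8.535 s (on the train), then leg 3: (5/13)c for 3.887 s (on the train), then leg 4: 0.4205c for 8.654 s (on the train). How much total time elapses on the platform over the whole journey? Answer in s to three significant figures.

Leg 1: γ = 1/√(1 − 0.9367²) = 1/√0.1226 = 2.856; Δt_1 = 2.856 × 4.655 = 13.29 s.
Leg 2: γ = 1/√(1 − 0.9193²) = 1/√0.1549 = 2.541; Δt_2 = 2.541 × 8.535 = 21.69 s.
Leg 3: γ = 1/√(1 − (5/13)²) = 13/12 ≈ 1.083; Δt_3 = 1.083 × 3.887 = 4.211 s.
Leg 4: γ = 1/√(1 − 0.4205²) = 1/√0.8232 = 1.102; Δt_4 = 1.102 × 8.654 = 9.538 s.
Total: 13.29 + 21.69 + 4.211 + 9.538 s.

Δt = 48.7 s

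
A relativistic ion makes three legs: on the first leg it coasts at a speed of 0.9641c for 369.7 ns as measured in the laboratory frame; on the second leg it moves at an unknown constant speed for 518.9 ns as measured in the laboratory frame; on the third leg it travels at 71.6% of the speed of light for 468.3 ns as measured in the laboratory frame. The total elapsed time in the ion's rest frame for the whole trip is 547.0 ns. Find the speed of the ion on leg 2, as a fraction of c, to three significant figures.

Leg 1: γ = 1/√(1 − 0.9641²) = 1/√0.07051 = 3.766; τ_1 = 369.7/3.766 = 98.17 ns.
Leg 2: speed unknown; τ_2 = 518.9/γ_2.
Leg 3: β = 0.716; γ = 1/√(1 − 0.716²) = 1/√0.4873 = 1.432; τ_3 = 468.3/1.432 = 326.9 ns.
Total proper time: 98.17 + τ_2 + 326.9 = 547.0, so τ_2 = 547.0 − 425.1 = 121.9 ns.
γ_2 = 518.9/121.9 = 4.256; β = √(1 − 1/γ²) = √0.9448.

β = 0.972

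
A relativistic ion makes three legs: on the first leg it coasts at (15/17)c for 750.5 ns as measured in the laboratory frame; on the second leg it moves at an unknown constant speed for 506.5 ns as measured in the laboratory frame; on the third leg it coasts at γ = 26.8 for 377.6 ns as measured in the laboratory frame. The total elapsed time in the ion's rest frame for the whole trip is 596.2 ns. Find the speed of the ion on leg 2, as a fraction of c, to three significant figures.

Leg 1: γ = 1/√(1 − (15/17)²) = 17/8 = 2.125; τ_1 = 750.5/2.125 = 353.2 ns.
Leg 2: speed unknown; τ_2 = 506.5/γ_2.
Leg 3: γ = 26.8; τ_3 = 377.6/26.80 = 14.09 ns.
Total proper time: 353.2 + τ_2 + 14.09 = 596.2, so τ_2 = 596.2 − 367.3 = 228.9 ns.
γ_2 = 506.5/228.9 = 2.212; β = √(1 − 1/γ²) = √0.7957.

β = 0.892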